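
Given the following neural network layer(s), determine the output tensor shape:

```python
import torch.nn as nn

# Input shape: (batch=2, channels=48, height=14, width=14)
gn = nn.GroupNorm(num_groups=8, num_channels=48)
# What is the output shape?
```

Input: (2, 48, 14, 14) -> Output: (2, 48, 14, 14)

Answer: (2, 48, 14, 14)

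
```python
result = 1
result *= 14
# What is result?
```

Trace:
`result = 1` → result = 1
`result *= 14` → result = 14
So result = 14

Answer: 14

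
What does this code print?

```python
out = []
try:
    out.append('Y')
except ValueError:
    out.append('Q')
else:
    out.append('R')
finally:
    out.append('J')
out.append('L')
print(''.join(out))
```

Execution trace: 'Y' (try body, no exception) → 'R' (else) → 'J' (finally) → 'L' (after the try/except). Output: YRJL

Answer: YRJL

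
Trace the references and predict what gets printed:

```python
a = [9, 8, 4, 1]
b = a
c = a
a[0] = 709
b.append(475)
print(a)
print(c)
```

Key concept: multiple aliases.
Step by step:
`a = [9, 8, 4, 1]` → a = [9, 8, 4, 1]
`b = a` → b = [9, 8, 4, 1] (same object as a)
`c = a` → c = [9, 8, 4, 1] (same object as a, b)
`a[0] = 709` → a = [709, 8, 4, 1] (same object as b, c); b = [709, 8, 4, 1] (same object as a, c); c = [709, 8, 4, 1] (same object as a, b)
`b.append(475)` → a = [709, 8, 4, 1, 475] (same object as b, c); b = [709, 8, 4, 1, 475] (same object as a, c); c = [709, 8, 4, 1, 475] (same object as a, b)
`print(a)` → prints [709, 8, 4, 1, 475]
`print(c)` → prints [709, 8, 4, 1, 475]

Answer:
[709, 8, 4, 1, 475]
[709, 8, 4, 1, 475]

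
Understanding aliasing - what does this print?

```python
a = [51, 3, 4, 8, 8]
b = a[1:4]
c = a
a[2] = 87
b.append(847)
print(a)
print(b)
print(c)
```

Key concept: slice vs alias.
Step by step:
`a = [51, 3, 4, 8, 8]` → a = [51, 3, 4, 8, 8]
`b = a[1:4]` → b = [3, 4, 8]
`c = a` → c = [51, 3, 4, 8, 8] (same object as a)
`a[2] = 87` → a = [51, 3, 87, 8, 8] (same object as c); c = [51, 3, 87, 8, 8] (same object as a)
`b.append(847)` → b = [3, 4, 8, 847]
`print(a)` → prints [51, 3, 87, 8, 8]
`print(b)` → prints [3, 4, 8, 847]
`print(c)` → prints [51, 3, 87, 8, 8]

Answer:
[51, 3, 87, 8, 8]
[3, 4, 8, 847]
[51, 3, 87, 8, 8]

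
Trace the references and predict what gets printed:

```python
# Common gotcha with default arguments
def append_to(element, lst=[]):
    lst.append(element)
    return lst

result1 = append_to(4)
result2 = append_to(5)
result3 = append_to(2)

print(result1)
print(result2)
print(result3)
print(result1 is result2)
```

Key concept: mutable default argument gotcha.
Step by step:
`result1 = append_to(4)` → result1 = [4]
`result2 = append_to(5)` → result1 = [4, 5] (same object as result2); result2 = [4, 5] (same object as result1)
`result3 = append_to(2)` → result1 = [4, 5, 2] (same object as result2, result3); result2 = [4, 5, 2] (same object as result1, result3); result3 = [4, 5, 2] (same object as result1, result2)
`print(result1)` → prints [4, 5, 2]
`print(result2)` → prints [4, 5, 2]
`print(result3)` → prints [4, 5, 2]
`print(result1 is result2)` → prints True

Answer:
[4, 5, 2]
[4, 5, 2]
[4, 5, 2]
True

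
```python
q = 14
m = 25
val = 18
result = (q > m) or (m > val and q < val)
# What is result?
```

Trace:
`q = 14` → q = 14
`m = 25` → m = 25
`val = 18` → val = 18
`result = (q > m) or (m > val and q < val)` → result = True
So result = True

Answer: True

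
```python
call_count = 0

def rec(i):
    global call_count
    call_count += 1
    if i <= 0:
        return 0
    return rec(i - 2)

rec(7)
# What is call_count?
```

Linear recursion stepping by 2: 5 calls from i=7 down to ≤0.

Answer: 5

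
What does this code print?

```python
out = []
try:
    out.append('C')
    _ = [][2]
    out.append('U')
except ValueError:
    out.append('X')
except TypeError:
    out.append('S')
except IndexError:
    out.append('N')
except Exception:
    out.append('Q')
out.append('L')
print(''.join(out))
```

Execution trace: 'C' (try body) → 'N' (except IndexError) → 'L' (after the try/except). Output: CNL

Answer: CNL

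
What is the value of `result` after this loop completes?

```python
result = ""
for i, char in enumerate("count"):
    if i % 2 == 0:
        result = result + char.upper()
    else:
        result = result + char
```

Uppercase even positions in 'count'
`result` takes the values: "" → "C" → "Co" → "CoU" → "CoUn" → "CoUnT"

Answer: "CoUnT"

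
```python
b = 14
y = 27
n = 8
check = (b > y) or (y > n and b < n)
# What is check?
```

Trace:
`b = 14` → b = 14
`y = 27` → y = 27
`n = 8` → n = 8
`check = (b > y) or (y > n and b < n)` → check = False
So check = False

Answer: False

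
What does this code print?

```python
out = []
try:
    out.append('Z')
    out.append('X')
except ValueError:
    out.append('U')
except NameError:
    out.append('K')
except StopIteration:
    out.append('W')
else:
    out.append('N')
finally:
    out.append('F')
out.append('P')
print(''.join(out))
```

Execution trace: 'Z' (try body) → 'X' (try body, no exception) → 'N' (else) → 'F' (finally) → 'P' (after the try/except). Output: ZXNFP

Answer: ZXNFP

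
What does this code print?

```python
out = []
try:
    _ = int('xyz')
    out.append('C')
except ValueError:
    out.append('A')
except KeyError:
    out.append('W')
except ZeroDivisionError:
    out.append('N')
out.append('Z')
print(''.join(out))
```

Execution trace: 'A' (except ValueError) → 'Z' (after the try/except). Output: AZ

Answer: AZ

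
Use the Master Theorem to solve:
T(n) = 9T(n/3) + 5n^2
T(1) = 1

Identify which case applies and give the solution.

a=9, b=3, f(n)=5n^2. log_3(9) = 2. Since c=2 = 2, Case 2 applies: T(n) = Θ(n^log_b(a) · log n) = O(n^2 log n).

Answer: O(n^2 log n) - Case 2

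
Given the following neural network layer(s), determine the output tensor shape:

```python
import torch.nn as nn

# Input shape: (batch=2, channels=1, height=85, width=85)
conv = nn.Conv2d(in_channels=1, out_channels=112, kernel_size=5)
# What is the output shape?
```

Input: (2, 1, 85, 85) -> Output: (2, 112, 81, 81)

Answer: (2, 112, 81, 81)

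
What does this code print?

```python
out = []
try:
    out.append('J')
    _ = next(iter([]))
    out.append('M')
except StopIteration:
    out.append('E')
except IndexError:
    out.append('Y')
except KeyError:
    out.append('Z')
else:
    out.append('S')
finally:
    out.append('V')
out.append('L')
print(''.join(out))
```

Execution trace: 'J' (try body) → 'E' (except StopIteration) → 'V' (finally) → 'L' (after the try/except). Output: JEVL

Answer: JEVL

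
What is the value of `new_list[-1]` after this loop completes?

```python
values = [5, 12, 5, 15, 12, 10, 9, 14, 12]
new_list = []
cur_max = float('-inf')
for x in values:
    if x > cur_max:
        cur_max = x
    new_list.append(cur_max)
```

Running max ends at 15
`new_list` takes the values: [] → [5] → [5, 12] → [5, 12, 12] → [5, 12, 12, 15] → [5, 12, 12, 15, 15] → [5, 12, 12, 15, 15, 15] → [5, 12, 12, 15, 15, 15, 15] → [5, 12, 12, 15, 15, 15, 15, 15] → [5, 12, 12, 15, 15, 15, 15, 15, 15]
So `new_list[-1]` = 15

Answer: 15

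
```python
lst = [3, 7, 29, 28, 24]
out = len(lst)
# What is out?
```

Trace:
`lst = [3, 7, 29, 28, 24]` → lst = [3, 7, 29, 28, 24]
`out = len(lst)` → out = 5
So out = 5

Answer: 5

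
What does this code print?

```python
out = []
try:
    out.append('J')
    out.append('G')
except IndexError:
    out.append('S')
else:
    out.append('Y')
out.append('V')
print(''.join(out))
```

Execution trace: 'J' (try body) → 'G' (try body, no exception) → 'Y' (else) → 'V' (after the try/except). Output: JGYV

Answer: JGYV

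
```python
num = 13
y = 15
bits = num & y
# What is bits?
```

Trace:
`num = 13` → num = 13
`y = 15` → y = 15
`bits = num & y` → bits = 13
So bits = 13

Answer: 13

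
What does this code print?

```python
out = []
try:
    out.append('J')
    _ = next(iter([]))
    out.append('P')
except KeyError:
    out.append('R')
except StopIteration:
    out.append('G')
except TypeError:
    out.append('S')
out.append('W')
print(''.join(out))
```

Execution trace: 'J' (try body) → 'G' (except StopIteration) → 'W' (after the try/except). Output: JGW

Answer: JGW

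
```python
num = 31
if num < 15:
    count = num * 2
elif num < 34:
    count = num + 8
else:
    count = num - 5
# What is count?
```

Trace:
`num = 31` → num = 31
`if num < 15: ...` → num < 15 is False, num < 34 is True → count = 39
So count = 39

Answer: 39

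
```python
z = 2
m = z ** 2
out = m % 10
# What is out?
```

Trace:
`z = 2` → z = 2
`m = z ** 2` → m = 4
`out = m % 10` → out = 4
So out = 4

Answer: 4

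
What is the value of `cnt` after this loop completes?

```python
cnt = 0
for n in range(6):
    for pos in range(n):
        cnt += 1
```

Triangle number: 0+1+2+...+5
`cnt` takes the values: 0 → 1 → 2 → 3 → 4 → 5 → 6 → 7 → 8 → 9 → 10 → 11 → 12 → 13 → 14 → 15

Answer: 15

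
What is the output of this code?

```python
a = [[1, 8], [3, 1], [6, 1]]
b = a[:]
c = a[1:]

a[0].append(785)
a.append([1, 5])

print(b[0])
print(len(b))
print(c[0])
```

Key concept: slice with nested mutation.
Step by step:
`a = [[1, 8], [3, 1], [6, 1]]` → a = [[1, 8], [3, 1], [6, 1]]
`b = a[:]` → b = [[1, 8], [3, 1], [6, 1]]
`c = a[1:]` → c = [[3, 1], [6, 1]]
`a[0].append(785)` → a = [[1, 8, 785], [3, 1], [6, 1]]; b = [[1, 8, 785], [3, 1], [6, 1]]
`a.append([1, 5])` → a = [[1, 8, 785], [3, 1], [6, 1], [1, 5]]
`print(b[0])` → prints [1, 8, 785]
`print(len(b))` → prints 3
`print(c[0])` → prints [3, 1]

Answer:
[1, 8, 785]
3
[3, 1]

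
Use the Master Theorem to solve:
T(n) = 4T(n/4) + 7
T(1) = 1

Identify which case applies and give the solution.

a=4, b=4, f(n)=7. log_4(4) = 1. Since c=0 < 1, Case 1 applies: T(n) = Θ(n^log_b(a)) = O(n).

Answer: O(n) - Case 1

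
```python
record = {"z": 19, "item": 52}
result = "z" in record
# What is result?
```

Trace:
`record = {"z": 19, "item": 52}` → record = {'z': 19, 'item': 52}
`result = "z" in record` → result = True
So result = True

Answer: True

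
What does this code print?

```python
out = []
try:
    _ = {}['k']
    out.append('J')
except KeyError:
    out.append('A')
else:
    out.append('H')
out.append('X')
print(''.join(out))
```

Execution trace: 'A' (except KeyError) → 'X' (after the try/except). Output: AX

Answer: AX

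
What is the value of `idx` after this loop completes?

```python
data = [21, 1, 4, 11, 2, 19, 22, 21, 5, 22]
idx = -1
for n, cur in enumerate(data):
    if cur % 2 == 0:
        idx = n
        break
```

First even number index in [21, 1, 4, 11, 2, 19, 22, 21, 5, 22]
`idx` takes the values: -1 → 2

Answer: 2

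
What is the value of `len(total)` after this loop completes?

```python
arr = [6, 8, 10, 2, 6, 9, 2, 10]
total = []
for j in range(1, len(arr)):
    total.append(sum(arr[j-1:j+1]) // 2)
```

Number of 2-element averages
`total` takes the values: [] → [7] → [7, 9] → [7, 9, 6] → [7, 9, 6, 4] → [7, 9, 6, 4, 7] → [7, 9, 6, 4, 7, 5] → [7, 9, 6, 4, 7, 5, 6]
So `len(total)` = 7

Answer: 7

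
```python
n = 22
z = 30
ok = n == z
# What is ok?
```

Trace:
`n = 22` → n = 22
`z = 30` → z = 30
`ok = n == z` → ok = False
So ok = False

Answer: False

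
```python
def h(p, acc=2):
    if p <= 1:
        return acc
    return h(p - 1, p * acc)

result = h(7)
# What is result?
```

Accumulator trace (n, acc): (7, 2) -> (6, 14) -> (5, 84) -> (4, 420) -> (3, 1680) -> (2, 5040) -> (1, 10080) -> return 10080

Answer: 10080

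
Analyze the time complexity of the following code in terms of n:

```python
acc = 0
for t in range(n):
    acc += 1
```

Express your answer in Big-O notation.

Each loop level contributes: n. Multiplying the contributions gives O(n).

Answer: O(n)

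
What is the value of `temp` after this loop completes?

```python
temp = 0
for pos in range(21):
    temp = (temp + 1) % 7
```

Increment mod 7, 21 times = 0
`temp` takes the values: 0 → 1 → 2 → 3 → 4 → 5 → 6 → 0 → 1 → 2 → 3 → 4 → 5 → 6 → 0 → 1 → 2 → 3 → 4 → 5 → 6 → 0

Answer: 0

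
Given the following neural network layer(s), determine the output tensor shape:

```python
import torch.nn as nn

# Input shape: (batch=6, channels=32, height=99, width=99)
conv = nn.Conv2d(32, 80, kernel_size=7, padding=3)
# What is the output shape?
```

Input: (6, 32, 99, 99) -> Output: (6, 80, 99, 99)

Answer: (6, 80, 99, 99)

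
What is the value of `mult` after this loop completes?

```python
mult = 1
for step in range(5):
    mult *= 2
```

2^5 = 32
`mult` takes the values: 1 → 2 → 4 → 8 → 16 → 32

Answer: 32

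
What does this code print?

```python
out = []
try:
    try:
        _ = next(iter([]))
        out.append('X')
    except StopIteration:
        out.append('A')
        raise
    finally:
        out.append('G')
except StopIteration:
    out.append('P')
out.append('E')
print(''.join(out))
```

Execution trace: 'A' (inner except StopIteration) → 'G' (inner finally) → 'P' (outer except StopIteration) → 'E' (after the try/except). Output: AGPE

Answer: AGPE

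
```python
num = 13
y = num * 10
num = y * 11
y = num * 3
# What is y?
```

Trace:
`num = 13` → num = 13
`y = num * 10` → y = 130
`num = y * 11` → num = 1430
`y = num * 3` → y = 4290
So y = 4290

Answer: 4290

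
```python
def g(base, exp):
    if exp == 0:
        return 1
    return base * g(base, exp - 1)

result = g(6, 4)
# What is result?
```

g(6, 4) = 6 * 6 * 6 * 6 = 1296

Answer: 1296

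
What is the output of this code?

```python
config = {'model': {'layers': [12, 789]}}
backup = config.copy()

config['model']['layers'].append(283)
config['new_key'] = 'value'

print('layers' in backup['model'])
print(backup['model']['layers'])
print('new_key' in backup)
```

Key concept: shallow copy gotcha with nested dict.
Step by step:
`config = {'model': {'layers': [12, 789]}}` → config = {'model': {'layers': [12, 789]}}
`backup = config.copy()` → backup = {'model': {'layers': [12, 789]}}
`config['model']['layers'].append(283)` → config = {'model': {'layers': [12, 789, 283]}}; backup = {'model': {'layers': [12, 789, 283]}}
`config['new_key'] = 'value'` → config = {'model': {'layers': [12, 789, 283]}, 'new_key': 'value'}
`print('layers' in backup['model'])` → prints True
`print(backup['model']['layers'])` → prints [12, 789, 283]
`print('new_key' in backup)` → prints False

Answer:
True
[12, 789, 283]
False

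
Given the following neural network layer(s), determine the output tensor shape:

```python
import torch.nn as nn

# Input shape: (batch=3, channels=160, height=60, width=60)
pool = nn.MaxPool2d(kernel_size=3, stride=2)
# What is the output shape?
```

Input: (3, 160, 60, 60) -> Output: (3, 160, 29, 29)

Answer: (3, 160, 29, 29)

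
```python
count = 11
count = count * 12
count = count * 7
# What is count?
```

Trace:
`count = 11` → count = 11
`count = count * 12` → count = 132
`count = count * 7` → count = 924
So count = 924

Answer: 924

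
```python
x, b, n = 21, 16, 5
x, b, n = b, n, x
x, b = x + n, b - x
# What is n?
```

Trace:
`x, b, n = 21, 16, 5` → x = 21; b = 16; n = 5
`x, b, n = b, n, x` → x = 16; b = 5; n = 21
`x, b = x + n, b - x` → x = 37; b = -11
So n = 21

Answer: 21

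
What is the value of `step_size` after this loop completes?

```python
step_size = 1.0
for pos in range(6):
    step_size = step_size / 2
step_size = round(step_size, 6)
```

Halving LR 6 times: 1 / 2^6
`step_size` takes the values: 1.0 → 0.5 → 0.25 → 0.125 → 0.0625 → 0.03125 → 0.015625

Answer: 0.015625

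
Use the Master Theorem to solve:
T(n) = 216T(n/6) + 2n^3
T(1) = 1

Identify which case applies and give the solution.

a=216, b=6, f(n)=2n^3. log_6(216) = 3. Since c=3 = 3, Case 2 applies: T(n) = Θ(n^log_b(a) · log n) = O(n^3 log n).

Answer: O(n^3 log n) - Case 2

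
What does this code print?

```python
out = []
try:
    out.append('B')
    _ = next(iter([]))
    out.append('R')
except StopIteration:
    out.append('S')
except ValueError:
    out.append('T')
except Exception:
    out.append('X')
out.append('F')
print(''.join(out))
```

Execution trace: 'B' (try body) → 'S' (except StopIteration) → 'F' (after the try/except). Output: BSF

Answer: BSF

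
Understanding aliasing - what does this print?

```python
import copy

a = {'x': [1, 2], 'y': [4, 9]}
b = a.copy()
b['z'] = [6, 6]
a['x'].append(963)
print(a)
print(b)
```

Key concept: shallow copy of dict with mutable values.
Step by step:
`a = {'x': [1, 2], 'y': [4, 9]}` → a = {'x': [1, 2], 'y': [4, 9]}
`b = a.copy()` → b = {'x': [1, 2], 'y': [4, 9]}
`b['z'] = [6, 6]` → b = {'x': [1, 2], 'y': [4, 9], 'z': [6, 6]}
`a['x'].append(963)` → a = {'x': [1, 2, 963], 'y': [4, 9]}; b = {'x': [1, 2, 963], 'y': [4, 9], 'z': [6, 6]}
`print(a)` → prints {'x': [1, 2, 963], 'y': [4, 9]}
`print(b)` → prints {'x': [1, 2, 963], 'y': [4, 9], 'z': [6, 6]}

Answer:
{'x': [1, 2, 963], 'y': [4, 9]}
{'x': [1, 2, 963], 'y': [4, 9], 'z': [6, 6]}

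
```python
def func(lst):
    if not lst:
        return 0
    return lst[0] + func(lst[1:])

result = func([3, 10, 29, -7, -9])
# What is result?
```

3 + 10 + 29 + (-7) + (-9) + 0 = 26

Answer: 26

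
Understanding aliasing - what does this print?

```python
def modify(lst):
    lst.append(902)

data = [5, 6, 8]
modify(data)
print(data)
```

Key concept: function modifies passed list.
Step by step:
`data = [5, 6, 8]` → data = [5, 6, 8]
`modify(data)` → data = [5, 6, 8, 902]
`print(data)` → prints [5, 6, 8, 902]

Answer: [5, 6, 8, 902]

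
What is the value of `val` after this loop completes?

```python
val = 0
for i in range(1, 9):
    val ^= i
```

XOR of 1 to 8
`val` takes the values: 0 → 1 → 3 → 0 → 4 → 1 → 7 → 0 → 8

Answer: 8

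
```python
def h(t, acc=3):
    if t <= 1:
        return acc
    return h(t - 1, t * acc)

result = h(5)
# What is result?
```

Accumulator trace (n, acc): (5, 3) -> (4, 15) -> (3, 60) -> (2, 180) -> (1, 360) -> return 360

Answer: 360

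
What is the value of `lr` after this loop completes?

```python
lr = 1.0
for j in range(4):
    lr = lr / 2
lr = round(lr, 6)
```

Halving LR 4 times: 1 / 2^4
`lr` takes the values: 1.0 → 0.5 → 0.25 → 0.125 → 0.0625

Answer: 0.0625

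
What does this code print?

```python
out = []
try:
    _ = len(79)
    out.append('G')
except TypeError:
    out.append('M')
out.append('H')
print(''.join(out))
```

Execution trace: 'M' (except TypeError) → 'H' (after the try/except). Output: MH

Answer: MH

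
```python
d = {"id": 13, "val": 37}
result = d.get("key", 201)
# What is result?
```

Trace:
`d = {"id": 13, "val": 37}` → d = {'id': 13, 'val': 37}
`result = d.get("key", 201)` → result = 201
So result = 201

Answer: 201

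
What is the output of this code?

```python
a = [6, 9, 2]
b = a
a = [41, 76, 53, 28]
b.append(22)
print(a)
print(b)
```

Key concept: rebinding vs mutation: a is rebound to a new list, b still points at the original.
Step by step:
`a = [6, 9, 2]` → a = [6, 9, 2]
`b = a` → b = [6, 9, 2] (same object as a)
`a = [41, 76, 53, 28]` → a = [41, 76, 53, 28]
`b.append(22)` → b = [6, 9, 2, 22]
`print(a)` → prints [41, 76, 53, 28]
`print(b)` → prints [6, 9, 2, 22]

Answer:
[41, 76, 53, 28]
[6, 9, 2, 22]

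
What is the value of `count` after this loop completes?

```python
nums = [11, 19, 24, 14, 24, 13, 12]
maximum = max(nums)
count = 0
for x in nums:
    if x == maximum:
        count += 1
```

Count of max value 24 in [11, 19, 24, 14, 24, 13, 12]
`count` takes the values: 0 → 1 → 2

Answer: 2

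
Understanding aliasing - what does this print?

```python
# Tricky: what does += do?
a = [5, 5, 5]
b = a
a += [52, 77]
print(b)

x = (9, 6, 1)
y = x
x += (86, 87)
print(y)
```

Key concept: += behavior differs for mutable vs immutable.
Step by step:
`a = [5, 5, 5]` → a = [5, 5, 5]
`b = a` → b = [5, 5, 5] (same object as a)
`a += [52, 77]` → a = [5, 5, 5, 52, 77] (same object as b); b = [5, 5, 5, 52, 77] (same object as a)
`print(b)` → prints [5, 5, 5, 52, 77]
`x = (9, 6, 1)` → x = (9, 6, 1)
`y = x` → y = (9, 6, 1)
`x += (86, 87)` → x = (9, 6, 1, 86, 87)
`print(y)` → prints (9, 6, 1)

Answer:
[5, 5, 5, 52, 77]
(9, 6, 1)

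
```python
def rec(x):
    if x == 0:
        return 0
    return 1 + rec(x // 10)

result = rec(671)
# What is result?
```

Count of digits of 671: 3

Answer: 3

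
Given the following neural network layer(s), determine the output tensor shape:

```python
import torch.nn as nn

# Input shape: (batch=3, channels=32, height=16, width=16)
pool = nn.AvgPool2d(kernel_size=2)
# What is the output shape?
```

Input: (3, 32, 16, 16) -> Output: (3, 32, 8, 8)

Answer: (3, 32, 8, 8)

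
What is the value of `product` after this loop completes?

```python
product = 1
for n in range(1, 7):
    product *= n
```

6! = 720
`product` takes the values: 1 → 2 → 6 → 24 → 120 → 720

Answer: 720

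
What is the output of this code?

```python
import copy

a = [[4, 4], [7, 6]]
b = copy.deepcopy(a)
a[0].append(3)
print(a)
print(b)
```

Key concept: deep copy is fully independent.
Step by step:
`a = [[4, 4], [7, 6]]` → a = [[4, 4], [7, 6]]
`b = copy.deepcopy(a)` → b = [[4, 4], [7, 6]]
`a[0].append(3)` → a = [[4, 4, 3], [7, 6]]
`print(a)` → prints [[4, 4, 3], [7, 6]]
`print(b)` → prints [[4, 4], [7, 6]]

Answer:
[[4, 4, 3], [7, 6]]
[[4, 4], [7, 6]]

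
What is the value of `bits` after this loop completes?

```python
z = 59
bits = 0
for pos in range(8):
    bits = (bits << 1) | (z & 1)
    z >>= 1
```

Reverse lowest 8 bits of 59
`bits` takes the values: 0 → 1 → 3 → 6 → 13 → 27 → 55 → 110 → 220

Answer: 220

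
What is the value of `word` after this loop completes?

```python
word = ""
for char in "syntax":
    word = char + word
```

Reverse 'syntax'
`word` takes the values: "" → "s" → "ys" → "nys" → "tnys" → "atnys" → "xatnys"

Answer: "xatnys"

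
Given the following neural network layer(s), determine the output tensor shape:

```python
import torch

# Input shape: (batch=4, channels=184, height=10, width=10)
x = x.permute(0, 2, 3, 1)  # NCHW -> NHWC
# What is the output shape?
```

Input: (4, 184, 10, 10) -> Output: (4, 10, 10, 184)

Answer: (4, 10, 10, 184)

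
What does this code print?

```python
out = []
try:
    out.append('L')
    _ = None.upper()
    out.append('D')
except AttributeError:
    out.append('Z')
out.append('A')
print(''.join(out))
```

Execution trace: 'L' (try body) → 'Z' (except AttributeError) → 'A' (after the try/except). Output: LZA

Answer: LZA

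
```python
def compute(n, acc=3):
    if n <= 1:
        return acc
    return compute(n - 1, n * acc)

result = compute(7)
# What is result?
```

Accumulator trace (n, acc): (7, 3) -> (6, 21) -> (5, 126) -> (4, 630) -> (3, 2520) -> (2, 7560) -> (1, 15120) -> return 15120

Answer: 15120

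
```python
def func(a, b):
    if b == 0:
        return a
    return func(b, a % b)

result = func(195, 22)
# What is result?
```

func(195, 22) -> func(22, 19) -> func(19, 3) -> func(3, 1) -> func(1, 0) -> 1

Answer: 1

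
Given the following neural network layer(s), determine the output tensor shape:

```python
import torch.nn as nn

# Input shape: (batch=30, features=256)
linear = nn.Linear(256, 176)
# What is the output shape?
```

Input: (30, 256) -> Output: (30, 176)

Answer: (30, 176)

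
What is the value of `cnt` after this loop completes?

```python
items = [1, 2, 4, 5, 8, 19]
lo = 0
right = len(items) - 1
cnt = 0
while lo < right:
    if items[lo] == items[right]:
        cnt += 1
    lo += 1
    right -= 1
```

Count matching pairs from ends
`cnt` takes the values: 0

Answer: 0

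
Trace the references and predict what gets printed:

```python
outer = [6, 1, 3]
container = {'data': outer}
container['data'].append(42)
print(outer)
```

Key concept: dict holds reference to list.
Step by step:
`outer = [6, 1, 3]` → outer = [6, 1, 3]
`container = {'data': outer}` → container = {'data': [6, 1, 3]}
`container['data'].append(42)` → outer = [6, 1, 3, 42]; container = {'data': [6, 1, 3, 42]}
`print(outer)` → prints [6, 1, 3, 42]

Answer: [6, 1, 3, 42]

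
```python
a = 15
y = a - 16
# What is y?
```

Trace:
`a = 15` → a = 15
`y = a - 16` → y = -1
So y = -1

Answer: -1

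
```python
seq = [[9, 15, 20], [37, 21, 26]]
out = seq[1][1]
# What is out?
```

Trace:
`seq = [[9, 15, 20], [37, 21, 26]]` → seq = [[9, 15, 20], [37, 21, 26]]
`out = seq[1][1]` → out = 21
So out = 21

Answer: 21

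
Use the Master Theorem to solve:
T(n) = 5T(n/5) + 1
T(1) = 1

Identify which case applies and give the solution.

a=5, b=5, f(n)=1. log_5(5) = 1. Since c=0 < 1, Case 1 applies: T(n) = Θ(n^log_b(a)) = O(n).

Answer: O(n) - Case 1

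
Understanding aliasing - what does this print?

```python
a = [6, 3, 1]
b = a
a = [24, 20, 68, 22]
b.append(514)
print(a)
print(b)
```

Key concept: rebinding vs mutation: a is rebound to a new list, b still points at the original.
Step by step:
`a = [6, 3, 1]` → a = [6, 3, 1]
`b = a` → b = [6, 3, 1] (same object as a)
`a = [24, 20, 68, 22]` → a = [24, 20, 68, 22]
`b.append(514)` → b = [6, 3, 1, 514]
`print(a)` → prints [24, 20, 68, 22]
`print(b)` → prints [6, 3, 1, 514]

Answer:
[24, 20, 68, 22]
[6, 3, 1, 514]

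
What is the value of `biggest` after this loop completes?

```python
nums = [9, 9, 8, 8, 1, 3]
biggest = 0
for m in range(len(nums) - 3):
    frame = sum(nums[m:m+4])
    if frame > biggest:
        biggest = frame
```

Max sum of 4-element window in [9, 9, 8, 8, 1, 3]
`biggest` takes the values: 0 → 34

Answer: 34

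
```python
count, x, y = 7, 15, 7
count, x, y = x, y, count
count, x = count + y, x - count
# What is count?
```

Trace:
`count, x, y = 7, 15, 7` → count = 7; x = 15; y = 7
`count, x, y = x, y, count` → count = 15; x = 7; y = 7
`count, x = count + y, x - count` → count = 22; x = -8
So count = 22

Answer: 22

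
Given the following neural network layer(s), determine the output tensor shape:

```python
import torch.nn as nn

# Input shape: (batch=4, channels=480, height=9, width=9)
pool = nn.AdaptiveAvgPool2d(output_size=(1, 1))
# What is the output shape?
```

Input: (4, 480, 9, 9) -> Output: (4, 480, 1, 1)

Answer: (4, 480, 1, 1)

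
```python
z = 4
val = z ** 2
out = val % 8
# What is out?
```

Trace:
`z = 4` → z = 4
`val = z ** 2` → val = 16
`out = val % 8` → out = 0
So out = 0

Answer: 0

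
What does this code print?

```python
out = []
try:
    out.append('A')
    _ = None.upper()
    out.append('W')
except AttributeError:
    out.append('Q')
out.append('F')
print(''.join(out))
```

Execution trace: 'A' (try body) → 'Q' (except AttributeError) → 'F' (after the try/except). Output: AQF

Answer: AQF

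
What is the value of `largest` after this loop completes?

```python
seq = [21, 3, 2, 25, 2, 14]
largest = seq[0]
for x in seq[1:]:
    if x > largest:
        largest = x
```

Maximum of [21, 3, 2, 25, 2, 14]
`largest` takes the values: 21 → 25

Answer: 25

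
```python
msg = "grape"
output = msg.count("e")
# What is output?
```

Trace:
`msg = "grape"` → msg = 'grape'
`output = msg.count("e")` → output = 1
So output = 1

Answer: 1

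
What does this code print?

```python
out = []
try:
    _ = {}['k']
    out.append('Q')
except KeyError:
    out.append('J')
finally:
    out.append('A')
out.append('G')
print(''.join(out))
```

Execution trace: 'J' (except KeyError) → 'A' (finally) → 'G' (after the try/except). Output: JAG

Answer: JAG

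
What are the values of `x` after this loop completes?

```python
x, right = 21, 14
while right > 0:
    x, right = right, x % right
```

GCD of 21 and 14
`x` takes the values: 21 → 14 → 7

Answer: 7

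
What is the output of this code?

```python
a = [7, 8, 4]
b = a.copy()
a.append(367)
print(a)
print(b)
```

Key concept: list.copy() creates independent copy.
Step by step:
`a = [7, 8, 4]` → a = [7, 8, 4]
`b = a.copy()` → b = [7, 8, 4]
`a.append(367)` → a = [7, 8, 4, 367]
`print(a)` → prints [7, 8, 4, 367]
`print(b)` → prints [7, 8, 4]

Answer:
[7, 8, 4, 367]
[7, 8, 4]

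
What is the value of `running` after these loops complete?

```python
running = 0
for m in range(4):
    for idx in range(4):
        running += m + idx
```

Sum of all m+idx for m,idx in 4x4
`running` takes the values: 0 → 1 → 3 → 6 → 7 → 9 → 12 → 16 → 18 → 21 → 25 → 30 → 33 → 37 → 42 → 48

Answer: 48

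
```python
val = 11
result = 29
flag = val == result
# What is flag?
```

Trace:
`val = 11` → val = 11
`result = 29` → result = 29
`flag = val == result` → flag = False
So flag = False

Answer: False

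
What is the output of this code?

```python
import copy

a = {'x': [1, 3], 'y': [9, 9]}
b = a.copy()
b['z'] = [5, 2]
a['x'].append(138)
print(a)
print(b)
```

Key concept: shallow copy of dict with mutable values.
Step by step:
`a = {'x': [1, 3], 'y': [9, 9]}` → a = {'x': [1, 3], 'y': [9, 9]}
`b = a.copy()` → b = {'x': [1, 3], 'y': [9, 9]}
`b['z'] = [5, 2]` → b = {'x': [1, 3], 'y': [9, 9], 'z': [5, 2]}
`a['x'].append(138)` → a = {'x': [1, 3, 138], 'y': [9, 9]}; b = {'x': [1, 3, 138], 'y': [9, 9], 'z': [5, 2]}
`print(a)` → prints {'x': [1, 3, 138], 'y': [9, 9]}
`print(b)` → prints {'x': [1, 3, 138], 'y': [9, 9], 'z': [5, 2]}

Answer:
{'x': [1, 3, 138], 'y': [9, 9]}
{'x': [1, 3, 138], 'y': [9, 9], 'z': [5, 2]}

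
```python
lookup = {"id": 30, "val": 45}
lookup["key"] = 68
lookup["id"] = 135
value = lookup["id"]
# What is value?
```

Trace:
`lookup = {"id": 30, "val": 45}` → lookup = {'id': 30, 'val': 45}
`lookup["key"] = 68` → lookup = {'id': 30, 'val': 45, 'key': 68}
`lookup["id"] = 135` → lookup = {'id': 135, 'val': 45, 'key': 68}
`value = lookup["id"]` → value = 135
So value = 135

Answer: 135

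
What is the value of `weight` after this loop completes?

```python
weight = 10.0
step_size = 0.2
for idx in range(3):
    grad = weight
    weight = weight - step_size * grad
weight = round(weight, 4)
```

Gradient descent: w = 10.0 * (1 - 0.2)^3
`weight` takes the values: 10.0 → 8.0 → 6.4 → 5.12

Answer: 5.12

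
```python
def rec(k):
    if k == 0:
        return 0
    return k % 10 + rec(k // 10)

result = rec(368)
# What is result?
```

Sum of digits of 368: 8 + 6 + 3 = 17

Answer: 17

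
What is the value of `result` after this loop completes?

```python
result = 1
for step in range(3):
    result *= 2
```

2^3 = 8
`result` takes the values: 1 → 2 → 4 → 8

Answer: 8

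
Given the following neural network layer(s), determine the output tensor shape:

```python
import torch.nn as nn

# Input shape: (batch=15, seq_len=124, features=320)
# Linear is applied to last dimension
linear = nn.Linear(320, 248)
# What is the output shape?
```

Input: (15, 124, 320) -> Output: (15, 124, 248)

Answer: (15, 124, 248)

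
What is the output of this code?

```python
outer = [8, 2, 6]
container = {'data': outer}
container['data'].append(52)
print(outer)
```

Key concept: dict holds reference to list.
Step by step:
`outer = [8, 2, 6]` → outer = [8, 2, 6]
`container = {'data': outer}` → container = {'data': [8, 2, 6]}
`container['data'].append(52)` → outer = [8, 2, 6, 52]; container = {'data': [8, 2, 6, 52]}
`print(outer)` → prints [8, 2, 6, 52]

Answer: [8, 2, 6, 52]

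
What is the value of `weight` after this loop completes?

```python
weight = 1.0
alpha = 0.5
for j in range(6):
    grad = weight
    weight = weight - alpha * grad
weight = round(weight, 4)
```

Gradient descent: w = 1.0 * (1 - 0.5)^6
`weight` takes the values: 1.0 → 0.5 → 0.25 → 0.125 → 0.0625 → 0.03125 → 0.015625 → 0.0156

Answer: 0.0156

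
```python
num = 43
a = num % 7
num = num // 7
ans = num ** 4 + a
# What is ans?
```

Trace:
`num = 43` → num = 43
`a = num % 7` → a = 1
`num = num // 7` → num = 6
`ans = num ** 4 + a` → ans = 1297
So ans = 1297

Answer: 1297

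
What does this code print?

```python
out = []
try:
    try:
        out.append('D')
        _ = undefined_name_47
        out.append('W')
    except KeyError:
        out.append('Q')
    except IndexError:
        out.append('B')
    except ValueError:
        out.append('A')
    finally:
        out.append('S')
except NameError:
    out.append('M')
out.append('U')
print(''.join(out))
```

Execution trace: 'D' (try body) → 'S' (finally) → 'M' (outer except NameError) → 'U' (after the try/except). Output: DSMU

Answer: DSMU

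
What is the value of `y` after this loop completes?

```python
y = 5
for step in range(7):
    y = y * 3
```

Multiply by 3, 7 times: 5 * 3^7 = 10935
`y` takes the values: 5 → 15 → 45 → 135 → 405 → 1215 → 3645 → 10935

Answer: 10935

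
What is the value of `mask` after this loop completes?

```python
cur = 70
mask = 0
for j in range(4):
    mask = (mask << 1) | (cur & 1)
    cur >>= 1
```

Reverse lowest 4 bits of 70
`mask` takes the values: 0 → 1 → 3 → 6

Answer: 6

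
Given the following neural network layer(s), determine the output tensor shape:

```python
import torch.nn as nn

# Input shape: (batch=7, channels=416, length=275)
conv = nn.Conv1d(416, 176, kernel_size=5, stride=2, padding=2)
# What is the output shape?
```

Input: (7, 416, 275) -> Output: (7, 176, 138)

Answer: (7, 176, 138)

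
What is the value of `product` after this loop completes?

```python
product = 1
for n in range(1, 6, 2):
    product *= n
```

Product of 1, 3, 5, ... up to 5
`product` takes the values: 1 → 3 → 15

Answer: 15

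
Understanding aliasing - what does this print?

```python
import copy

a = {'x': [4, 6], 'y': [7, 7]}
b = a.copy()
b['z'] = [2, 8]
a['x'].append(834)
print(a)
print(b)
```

Key concept: shallow copy of dict with mutable values.
Step by step:
`a = {'x': [4, 6], 'y': [7, 7]}` → a = {'x': [4, 6], 'y': [7, 7]}
`b = a.copy()` → b = {'x': [4, 6], 'y': [7, 7]}
`b['z'] = [2, 8]` → b = {'x': [4, 6], 'y': [7, 7], 'z': [2, 8]}
`a['x'].append(834)` → a = {'x': [4, 6, 834], 'y': [7, 7]}; b = {'x': [4, 6, 834], 'y': [7, 7], 'z': [2, 8]}
`print(a)` → prints {'x': [4, 6, 834], 'y': [7, 7]}
`print(b)` → prints {'x': [4, 6, 834], 'y': [7, 7], 'z': [2, 8]}

Answer:
{'x': [4, 6, 834], 'y': [7, 7]}
{'x': [4, 6, 834], 'y': [7, 7], 'z': [2, 8]}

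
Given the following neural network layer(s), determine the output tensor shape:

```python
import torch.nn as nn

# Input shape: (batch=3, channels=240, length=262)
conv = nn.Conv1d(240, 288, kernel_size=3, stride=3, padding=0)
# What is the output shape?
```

Input: (3, 240, 262) -> Output: (3, 288, 87)

Answer: (3, 288, 87)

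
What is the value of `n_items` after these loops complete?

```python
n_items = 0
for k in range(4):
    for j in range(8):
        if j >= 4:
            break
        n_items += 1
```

Inner breaks at 4, outer runs 4 times
`n_items` takes the values: 0 → 1 → 2 → 3 → 4 → 5 → 6 → 7 → 8 → 9 → 10 → 11 → 12 → 13 → 14 → 15 → 16

Answer: 16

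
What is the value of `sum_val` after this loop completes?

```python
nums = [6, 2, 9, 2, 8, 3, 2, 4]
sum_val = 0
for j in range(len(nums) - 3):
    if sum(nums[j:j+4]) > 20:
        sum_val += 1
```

Count windows with sum > 20
`sum_val` takes the values: 0 → 1 → 2

Answer: 2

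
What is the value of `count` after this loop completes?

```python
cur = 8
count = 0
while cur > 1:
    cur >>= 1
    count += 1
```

Count right shifts until 1
`count` takes the values: 0 → 1 → 2 → 3

Answer: 3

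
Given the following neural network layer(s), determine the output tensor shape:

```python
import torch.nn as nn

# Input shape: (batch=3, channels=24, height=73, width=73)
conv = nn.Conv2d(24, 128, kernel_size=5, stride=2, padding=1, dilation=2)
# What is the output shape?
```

Input: (3, 24, 73, 73) -> Output: (3, 128, 34, 34)

Answer: (3, 128, 34, 34)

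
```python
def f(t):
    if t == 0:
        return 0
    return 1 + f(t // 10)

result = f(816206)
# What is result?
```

Count of digits of 816206: 6

Answer: 6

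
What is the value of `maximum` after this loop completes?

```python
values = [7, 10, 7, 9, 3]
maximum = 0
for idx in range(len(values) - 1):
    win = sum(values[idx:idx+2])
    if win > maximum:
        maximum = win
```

Max sum of 2-element window in [7, 10, 7, 9, 3]
`maximum` takes the values: 0 → 17

Answer: 17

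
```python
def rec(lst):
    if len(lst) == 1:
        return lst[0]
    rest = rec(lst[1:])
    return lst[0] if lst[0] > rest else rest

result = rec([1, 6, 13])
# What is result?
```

Recursive max over [1, 6, 13] = 13

Answer: 13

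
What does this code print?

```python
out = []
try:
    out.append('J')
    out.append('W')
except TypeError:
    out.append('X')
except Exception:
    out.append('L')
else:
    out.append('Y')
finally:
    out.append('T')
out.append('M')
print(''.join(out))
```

Execution trace: 'J' (try body) → 'W' (try body, no exception) → 'Y' (else) → 'T' (finally) → 'M' (after the try/except). Output: JWYTM

Answer: JWYTM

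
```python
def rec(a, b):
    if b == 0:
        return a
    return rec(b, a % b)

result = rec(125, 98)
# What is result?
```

rec(125, 98) -> rec(98, 27) -> rec(27, 17) -> rec(17, 10) -> rec(10, 7) -> rec(7, 3) -> rec(3, 1) -> rec(1, 0) -> 1

Answer: 1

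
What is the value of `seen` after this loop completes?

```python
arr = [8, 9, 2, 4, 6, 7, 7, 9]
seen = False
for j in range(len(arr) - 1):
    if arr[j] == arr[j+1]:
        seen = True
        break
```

Check consecutive duplicates in [8, 9, 2, 4, 6, 7, 7, 9]
`seen` takes the values: False → True

Answer: True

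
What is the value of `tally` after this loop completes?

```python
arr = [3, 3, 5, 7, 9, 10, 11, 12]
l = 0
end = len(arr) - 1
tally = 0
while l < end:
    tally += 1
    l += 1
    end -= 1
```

Iterations until pointers meet (list length 8)
`tally` takes the values: 0 → 1 → 2 → 3 → 4

Answer: 4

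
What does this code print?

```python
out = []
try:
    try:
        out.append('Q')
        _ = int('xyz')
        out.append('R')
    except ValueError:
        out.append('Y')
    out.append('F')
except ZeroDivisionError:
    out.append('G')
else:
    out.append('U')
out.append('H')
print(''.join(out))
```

Execution trace: 'Q' (inner try body) → 'Y' (inner except ValueError) → 'F' (try body, no exception) → 'U' (else) → 'H' (after the try/except). Output: QYFUH

Answer: QYFUH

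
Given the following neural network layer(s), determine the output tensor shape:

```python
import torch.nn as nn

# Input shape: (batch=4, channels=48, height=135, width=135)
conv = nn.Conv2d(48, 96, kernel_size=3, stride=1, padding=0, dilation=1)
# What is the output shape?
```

Input: (4, 48, 135, 135) -> Output: (4, 96, 133, 133)

Answer: (4, 96, 133, 133)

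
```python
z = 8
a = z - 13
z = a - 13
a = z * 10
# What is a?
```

Trace:
`z = 8` → z = 8
`a = z - 13` → a = -5
`z = a - 13` → z = -18
`a = z * 10` → a = -180
So a = -180

Answer: -180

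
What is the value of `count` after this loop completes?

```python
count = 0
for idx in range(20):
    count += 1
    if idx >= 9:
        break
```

Loop breaks when idx reaches 9, count is 10
`count` takes the values: 0 → 1 → 2 → 3 → 4 → 5 → 6 → 7 → 8 → 9 → 10

Answer: 10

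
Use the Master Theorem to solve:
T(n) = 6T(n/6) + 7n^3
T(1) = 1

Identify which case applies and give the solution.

a=6, b=6, f(n)=7n^3. log_6(6) = 1. Since c=3 > 1 and the regularity condition holds (6(n/6)^3 = (6/6^3)n^3 with 6/6^3 < 1), Case 3 applies: T(n) = Θ(f(n)) = O(n^3).

Answer: O(n^3) - Case 3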